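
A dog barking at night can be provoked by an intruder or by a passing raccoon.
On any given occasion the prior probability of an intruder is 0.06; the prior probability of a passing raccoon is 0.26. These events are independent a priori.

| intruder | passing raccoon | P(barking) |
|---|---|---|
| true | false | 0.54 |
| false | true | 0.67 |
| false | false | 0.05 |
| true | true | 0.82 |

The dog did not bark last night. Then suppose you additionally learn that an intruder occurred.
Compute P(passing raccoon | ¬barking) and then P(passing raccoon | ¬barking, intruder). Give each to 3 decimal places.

P(passing raccoon | ¬barking) ≈ 0.109; P(passing raccoon | ¬barking, intruder) ≈ 0.121

Weight on passing raccoon=true, given the evidence: 0.080652 + 0.002808 = 0.083460
The normalizing constant is 0.95×0.94×0.74 + 0.33×0.94×0.26 + 0.46×0.06×0.74 + 0.18×0.06×0.26 = 0.764704
Posterior = 0.083460 / 0.764704 ≈ 0.109

Now condition on the additional information:
Weight on passing raccoon=true, given the evidence: 0.18*0.26 = 0.046800
The normalizing constant is 0.46*0.74 + 0.18*0.26 = 0.387200
Posterior = 0.046800 / 0.387200 ≈ 0.121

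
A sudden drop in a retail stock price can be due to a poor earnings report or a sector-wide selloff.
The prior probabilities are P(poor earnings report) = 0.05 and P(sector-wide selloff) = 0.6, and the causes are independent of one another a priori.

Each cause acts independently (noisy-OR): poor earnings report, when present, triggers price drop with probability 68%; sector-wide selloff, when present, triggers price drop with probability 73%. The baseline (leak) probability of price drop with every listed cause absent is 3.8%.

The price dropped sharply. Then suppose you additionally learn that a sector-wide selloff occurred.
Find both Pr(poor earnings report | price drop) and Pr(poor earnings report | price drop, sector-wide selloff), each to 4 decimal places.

Pr(poor earnings report | price drop) ≈ 0.0866; Pr(poor earnings report | price drop, sector-wide selloff) ≈ 0.0612

Under noisy-OR, P(price drop | causes) = 1 − (1−0.038)·∏(1−qᵢ) over the active causes.
P(price drop) = 0.038·0.95·0.4 + 0.74026·0.95·0.6 + 0.69216·0.05·0.4 + 0.916883·0.05·0.6 = 0.014440 + 0.421948 + 0.013843 + 0.027506 = 0.477737
Of this, 0.041349 comes from 0.013843 + 0.027506 (the poor earnings report=true cases).
Hence the posterior is 0.041349/0.477737 ≈ 0.0866.

With the extra evidence:
Enumerate both values of poor earnings report and weight by the priors:
  P(price drop | sector-wide selloff) = 0.74026*0.95 + 0.916883*0.05
        = 0.703247 + 0.045844 = 0.749091
The terms with poor earnings report present sum to 0.045844, so
  P(poor earnings report | price drop, sector-wide selloff) = 0.045844 / 0.749091 ≈ 0.0612
Conditioning on sector-wide selloff lowers the posterior on poor earnings report: the classic explaining-away effect in a common-effect structure.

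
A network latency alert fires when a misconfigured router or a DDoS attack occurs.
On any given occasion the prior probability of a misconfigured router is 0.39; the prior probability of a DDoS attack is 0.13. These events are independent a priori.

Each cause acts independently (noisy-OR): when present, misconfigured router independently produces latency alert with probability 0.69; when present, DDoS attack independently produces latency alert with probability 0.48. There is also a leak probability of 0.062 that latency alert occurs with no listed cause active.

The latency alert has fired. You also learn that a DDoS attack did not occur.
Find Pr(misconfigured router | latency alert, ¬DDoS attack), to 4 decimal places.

Under noisy-OR, P(latency alert | causes) = 1 − (1−0.062)·∏(1−qᵢ) over the active causes.
P(latency alert | ¬DDoS attack) = 0.062·0.61 + 0.70922·0.39 = 0.037820 + 0.276596 = 0.314416
The misconfigured router-present share is 0.70922·0.39 = 0.276596.
P(misconfigured router | latency alert, ¬DDoS attack) = 0.276596 / 0.314416 ≈ 0.8797

Pr(misconfigured router | latency alert, ¬DDoS attack) ≈ 0.8797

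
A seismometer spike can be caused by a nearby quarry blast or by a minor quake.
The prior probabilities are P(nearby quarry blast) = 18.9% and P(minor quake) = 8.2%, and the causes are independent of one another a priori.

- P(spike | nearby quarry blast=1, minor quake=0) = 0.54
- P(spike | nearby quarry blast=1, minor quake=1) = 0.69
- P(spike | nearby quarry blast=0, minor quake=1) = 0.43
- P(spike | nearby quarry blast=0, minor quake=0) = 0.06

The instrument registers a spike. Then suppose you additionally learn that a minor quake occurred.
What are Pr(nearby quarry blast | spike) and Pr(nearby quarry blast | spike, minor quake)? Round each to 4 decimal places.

Pr(nearby quarry blast | spike) ≈ 0.5876; Pr(nearby quarry blast | spike, minor quake) ≈ 0.2722

Weight on nearby quarry blast=true, given the evidence: 0.093691 + 0.010694 = 0.104385
The normalizing constant is 0.06×0.811×0.918 + 0.43×0.811×0.082 + 0.54×0.189×0.918 + 0.69×0.189×0.082 = 0.177651
P(nearby quarry blast | spike) = 0.104385/0.177651 ≈ 0.5876

With the extra evidence:
P(spike | minor quake) = 0.43*0.811 + 0.69*0.189 = 0.348730 + 0.130410 = 0.479140
Of this, 0.130410 comes from 0.69*0.189 (the nearby quarry blast=true cases).
Hence the posterior is 0.130410/0.479140 ≈ 0.2722.
This is intercausal reasoning (explaining away): once minor quake accounts for the spike, nearby quarry blast becomes less likely.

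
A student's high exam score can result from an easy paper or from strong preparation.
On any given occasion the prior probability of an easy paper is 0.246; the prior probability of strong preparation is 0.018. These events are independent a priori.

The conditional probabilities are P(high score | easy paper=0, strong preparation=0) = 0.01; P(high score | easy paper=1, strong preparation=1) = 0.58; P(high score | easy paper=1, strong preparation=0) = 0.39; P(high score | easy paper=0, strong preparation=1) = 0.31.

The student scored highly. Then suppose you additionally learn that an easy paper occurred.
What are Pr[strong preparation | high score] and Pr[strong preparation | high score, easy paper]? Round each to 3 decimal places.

Numerator (weight on configurations with strong preparation): 0.004207 + 0.002568 = 0.006775
Normalizer over all consistent configurations: 0.01·0.754·0.982 + 0.31·0.754·0.018 + 0.39·0.246·0.982 + 0.58·0.246·0.018 = 0.108392
Posterior = 0.006775 / 0.108392 ≈ 0.063

Now also conditioning on easy paper=true:
P(high score | easy paper) = 0.39·0.982 + 0.58·0.018 = 0.382980 + 0.010440 = 0.393420
Of this, 0.010440 comes from 0.58·0.018 (the strong preparation=true cases).
P(strong preparation | high score, easy paper) = 0.010440 / 0.393420 ≈ 0.027
The drop from 0.063 to 0.027 is the explaining-away (discounting) effect.

Pr[strong preparation | high score] ≈ 0.063; Pr[strong preparation | high score, easy paper] ≈ 0.027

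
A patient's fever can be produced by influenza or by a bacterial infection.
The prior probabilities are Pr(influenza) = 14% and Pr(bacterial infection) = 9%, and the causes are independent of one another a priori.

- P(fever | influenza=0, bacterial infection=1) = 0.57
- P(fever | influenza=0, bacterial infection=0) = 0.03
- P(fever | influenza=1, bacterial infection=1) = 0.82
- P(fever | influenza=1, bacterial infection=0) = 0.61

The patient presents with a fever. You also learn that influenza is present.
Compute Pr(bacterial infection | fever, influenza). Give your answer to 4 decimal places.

Pr(bacterial infection | fever, influenza) ≈ 0.1173

P(fever | influenza) = 0.61*0.91 + 0.82*0.09 = 0.555100 + 0.073800 = 0.628900
The bacterial infection-present share is 0.82*0.09 = 0.073800.
So P(bacterial infection | fever, influenza) = 0.073800/0.628900 ≈ 0.1173.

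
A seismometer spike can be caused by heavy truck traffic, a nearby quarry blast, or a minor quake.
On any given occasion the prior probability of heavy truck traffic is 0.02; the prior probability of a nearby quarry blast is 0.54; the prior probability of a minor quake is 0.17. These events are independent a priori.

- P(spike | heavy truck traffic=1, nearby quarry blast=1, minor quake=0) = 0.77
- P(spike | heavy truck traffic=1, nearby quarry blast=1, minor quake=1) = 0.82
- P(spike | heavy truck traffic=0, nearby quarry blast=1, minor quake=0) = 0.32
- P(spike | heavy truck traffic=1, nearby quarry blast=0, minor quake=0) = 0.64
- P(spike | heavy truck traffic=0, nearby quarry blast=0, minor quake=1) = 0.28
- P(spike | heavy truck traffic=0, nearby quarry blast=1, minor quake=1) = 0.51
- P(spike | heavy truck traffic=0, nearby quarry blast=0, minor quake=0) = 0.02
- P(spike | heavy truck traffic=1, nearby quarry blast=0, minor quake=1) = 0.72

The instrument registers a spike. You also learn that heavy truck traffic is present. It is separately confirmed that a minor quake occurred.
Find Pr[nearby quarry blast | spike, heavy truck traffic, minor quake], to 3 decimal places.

Pr[nearby quarry blast | spike, heavy truck traffic, minor quake] ≈ 0.572

P(spike | heavy truck traffic, minor quake) = 0.72×0.46 + 0.82×0.54 = 0.331200 + 0.442800 = 0.774000
Restricting to configurations with nearby quarry blast present: 0.82×0.54 = 0.442800.
So P(nearby quarry blast | spike, heavy truck traffic, minor quake) = 0.442800/0.774000 ≈ 0.572.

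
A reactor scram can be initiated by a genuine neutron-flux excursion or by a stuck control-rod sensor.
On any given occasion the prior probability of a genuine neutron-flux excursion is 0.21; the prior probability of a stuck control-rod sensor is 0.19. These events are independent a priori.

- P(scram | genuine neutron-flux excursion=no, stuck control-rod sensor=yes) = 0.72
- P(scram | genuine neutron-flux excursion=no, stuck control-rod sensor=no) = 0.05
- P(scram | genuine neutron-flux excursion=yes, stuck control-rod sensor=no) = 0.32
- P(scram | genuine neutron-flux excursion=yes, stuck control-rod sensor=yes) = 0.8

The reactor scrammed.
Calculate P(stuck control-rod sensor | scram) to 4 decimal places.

Numerator (weight on configurations with stuck control-rod sensor): 0.108072 + 0.031920 = 0.139992
Normalizer over all consistent configurations: 0.05*0.79*0.81 + 0.72*0.79*0.19 + 0.32*0.21*0.81 + 0.8*0.21*0.19 = 0.226419
Posterior = 0.139992 / 0.226419 ≈ 0.6183

P(stuck control-rod sensor | scram) ≈ 0.6183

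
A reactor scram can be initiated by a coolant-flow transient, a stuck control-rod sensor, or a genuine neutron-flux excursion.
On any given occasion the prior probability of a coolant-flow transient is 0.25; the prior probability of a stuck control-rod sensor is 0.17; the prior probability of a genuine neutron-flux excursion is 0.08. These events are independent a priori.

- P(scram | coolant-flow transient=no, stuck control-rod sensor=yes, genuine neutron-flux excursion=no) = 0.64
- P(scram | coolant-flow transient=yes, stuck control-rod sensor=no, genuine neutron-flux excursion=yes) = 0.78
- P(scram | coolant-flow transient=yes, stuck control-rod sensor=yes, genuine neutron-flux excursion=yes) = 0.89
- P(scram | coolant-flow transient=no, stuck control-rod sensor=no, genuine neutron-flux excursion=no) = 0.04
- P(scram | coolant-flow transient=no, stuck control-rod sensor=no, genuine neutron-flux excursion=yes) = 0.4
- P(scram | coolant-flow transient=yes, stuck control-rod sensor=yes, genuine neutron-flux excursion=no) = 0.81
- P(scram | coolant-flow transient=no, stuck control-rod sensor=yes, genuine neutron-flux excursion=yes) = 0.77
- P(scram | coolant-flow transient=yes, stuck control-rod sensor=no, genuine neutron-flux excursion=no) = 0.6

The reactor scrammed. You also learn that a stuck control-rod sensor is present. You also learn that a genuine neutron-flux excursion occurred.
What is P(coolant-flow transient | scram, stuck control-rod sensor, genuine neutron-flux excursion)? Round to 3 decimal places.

Numerator (weight on configurations with coolant-flow transient): 0.89×0.25 = 0.222500
The normalizing constant is 0.77×0.75 + 0.89×0.25 = 0.800000
Posterior = 0.222500 / 0.800000 ≈ 0.278

P(coolant-flow transient | scram, stuck control-rod sensor, genuine neutron-flux excursion) ≈ 0.278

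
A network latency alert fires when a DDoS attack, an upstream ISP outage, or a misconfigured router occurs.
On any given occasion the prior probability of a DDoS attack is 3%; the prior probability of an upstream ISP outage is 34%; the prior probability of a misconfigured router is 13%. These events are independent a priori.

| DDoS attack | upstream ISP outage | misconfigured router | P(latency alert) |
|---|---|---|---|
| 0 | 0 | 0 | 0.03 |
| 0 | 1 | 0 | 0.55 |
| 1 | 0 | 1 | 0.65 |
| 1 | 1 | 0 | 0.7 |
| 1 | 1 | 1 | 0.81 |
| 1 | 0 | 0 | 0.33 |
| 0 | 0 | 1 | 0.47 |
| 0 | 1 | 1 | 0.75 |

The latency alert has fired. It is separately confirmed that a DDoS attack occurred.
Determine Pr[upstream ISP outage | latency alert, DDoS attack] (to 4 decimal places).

By total probability over the 4 (upstream ISP outage, misconfigured router) configurations:
  P(latency alert | DDoS attack) = 0.33·0.66·0.87 + 0.65·0.66·0.13 + 0.7·0.34·0.87 + 0.81·0.34·0.13
        = 0.189486 + 0.055770 + 0.207060 + 0.035802 = 0.488118
Keeping only the upstream ISP outage-present terms gives 0.242862, so
  P(upstream ISP outage | latency alert, DDoS attack) = 0.242862 / 0.488118 ≈ 0.4975

Pr[upstream ISP outage | latency alert, DDoS attack] ≈ 0.4975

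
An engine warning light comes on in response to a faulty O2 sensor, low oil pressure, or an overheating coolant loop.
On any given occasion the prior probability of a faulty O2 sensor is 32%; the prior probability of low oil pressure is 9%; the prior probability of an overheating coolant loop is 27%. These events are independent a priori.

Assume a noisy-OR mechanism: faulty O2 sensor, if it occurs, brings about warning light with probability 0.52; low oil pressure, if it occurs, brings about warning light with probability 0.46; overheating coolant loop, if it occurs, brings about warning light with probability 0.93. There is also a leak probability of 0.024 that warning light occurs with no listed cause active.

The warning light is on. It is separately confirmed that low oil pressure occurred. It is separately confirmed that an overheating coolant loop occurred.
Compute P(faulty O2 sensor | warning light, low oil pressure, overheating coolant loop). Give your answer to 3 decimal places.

Under noisy-OR, P(warning light | causes) = 1 − (1−0.024)·∏(1−qᵢ) over the active causes.
P(warning light | low oil pressure, overheating coolant loop) = 0.963107×0.68 + 0.982291×0.32 = 0.654913 + 0.314333 = 0.969246
Of this, 0.314333 comes from 0.982291×0.32 (the faulty O2 sensor=true cases).
P(faulty O2 sensor | warning light, low oil pressure, overheating coolant loop) = 0.314333 / 0.969246 ≈ 0.324

P(faulty O2 sensor | warning light, low oil pressure, overheating coolant loop) ≈ 0.324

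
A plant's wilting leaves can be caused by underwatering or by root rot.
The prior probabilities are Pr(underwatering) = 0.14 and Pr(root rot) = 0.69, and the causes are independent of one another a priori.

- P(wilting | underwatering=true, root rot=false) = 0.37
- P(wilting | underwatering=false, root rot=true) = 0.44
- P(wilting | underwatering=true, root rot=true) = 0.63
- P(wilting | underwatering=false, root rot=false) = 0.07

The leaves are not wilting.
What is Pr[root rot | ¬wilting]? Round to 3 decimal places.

Sum P(¬wilting|·) weighted by the priors over the 4 (underwatering, root rot) configurations:
  P(¬wilting) = 0.93·0.86·0.31 + 0.56·0.86·0.69 + 0.63·0.14·0.31 + 0.37·0.14·0.69
        = 0.247938 + 0.332304 + 0.027342 + 0.035742 = 0.643326
The terms with root rot present sum to 0.368046, so
  P(root rot | ¬wilting) = 0.368046 / 0.643326 ≈ 0.572

Pr[root rot | ¬wilting] ≈ 0.572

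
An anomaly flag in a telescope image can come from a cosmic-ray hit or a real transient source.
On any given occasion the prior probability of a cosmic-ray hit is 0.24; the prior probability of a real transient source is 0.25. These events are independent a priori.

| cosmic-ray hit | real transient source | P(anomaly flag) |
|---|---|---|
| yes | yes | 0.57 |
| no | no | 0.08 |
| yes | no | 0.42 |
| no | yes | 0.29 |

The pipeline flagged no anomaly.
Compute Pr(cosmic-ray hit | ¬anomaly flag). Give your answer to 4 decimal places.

Pr(cosmic-ray hit | ¬anomaly flag) ≈ 0.1649

P(¬anomaly flag) = 0.92*0.76*0.75 + 0.71*0.76*0.25 + 0.58*0.24*0.75 + 0.43*0.24*0.25 = 0.524400 + 0.134900 + 0.104400 + 0.025800 = 0.789500
Of this, 0.130200 comes from 0.104400 + 0.025800 (the cosmic-ray hit=true cases).
Hence the posterior is 0.130200/0.789500 ≈ 0.1649.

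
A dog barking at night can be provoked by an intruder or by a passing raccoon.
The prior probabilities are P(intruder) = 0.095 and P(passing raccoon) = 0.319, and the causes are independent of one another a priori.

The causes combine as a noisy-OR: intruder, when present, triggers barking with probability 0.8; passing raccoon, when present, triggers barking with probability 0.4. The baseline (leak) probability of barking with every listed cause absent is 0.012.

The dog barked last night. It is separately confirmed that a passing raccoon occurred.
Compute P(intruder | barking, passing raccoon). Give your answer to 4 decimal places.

P(intruder | barking, passing raccoon) ≈ 0.1852

Under noisy-OR, P(barking | causes) = 1 − (1−0.012)·∏(1−qᵢ) over the active causes.
Weight on intruder=true, given the evidence: 0.88144×0.095 = 0.083737
Denominator P(barking | passing raccoon): 0.4072×0.905 + 0.88144×0.095 = 0.452253
P(intruder | barking, passing raccoon) = 0.083737/0.452253 ≈ 0.1852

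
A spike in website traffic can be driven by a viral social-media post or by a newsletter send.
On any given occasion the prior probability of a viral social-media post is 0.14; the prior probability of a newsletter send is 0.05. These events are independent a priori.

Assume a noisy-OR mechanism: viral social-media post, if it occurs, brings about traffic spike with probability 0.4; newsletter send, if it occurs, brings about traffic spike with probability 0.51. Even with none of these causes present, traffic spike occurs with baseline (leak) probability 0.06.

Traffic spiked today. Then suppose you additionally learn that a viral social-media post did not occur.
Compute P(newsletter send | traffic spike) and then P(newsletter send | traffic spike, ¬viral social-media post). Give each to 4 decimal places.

P(newsletter send | traffic spike) ≈ 0.2089; P(newsletter send | traffic spike, ¬viral social-media post) ≈ 0.3212

Under noisy-OR, P(traffic spike | causes) = 1 − (1−0.06)·∏(1−qᵢ) over the active causes.
P(traffic spike) = 0.06·0.86·0.95 + 0.5394·0.86·0.05 + 0.436·0.14·0.95 + 0.72364·0.14·0.05 = 0.049020 + 0.023194 + 0.057988 + 0.005065 = 0.135267
Restricting to configurations with newsletter send present: 0.023194 + 0.005065 = 0.028259.
P(newsletter send | traffic spike) = 0.028259 / 0.135267 ≈ 0.2089

Now condition on the additional information:
P(traffic spike | ¬viral social-media post) = 0.06×0.95 + 0.5394×0.05 = 0.057000 + 0.026970 = 0.083970
The newsletter send-present share is 0.5394×0.05 = 0.026970.
Hence the posterior is 0.026970/0.083970 ≈ 0.3212.
Ruling out viral social-media post raises the posterior on newsletter send — the flip side of explaining away.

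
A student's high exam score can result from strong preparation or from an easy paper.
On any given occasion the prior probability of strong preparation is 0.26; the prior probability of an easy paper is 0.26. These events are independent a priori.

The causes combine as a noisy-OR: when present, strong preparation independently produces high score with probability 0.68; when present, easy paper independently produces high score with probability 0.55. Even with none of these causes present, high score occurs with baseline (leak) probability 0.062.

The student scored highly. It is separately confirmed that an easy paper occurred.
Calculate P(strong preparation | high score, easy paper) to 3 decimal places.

P(strong preparation | high score, easy paper) ≈ 0.345

Under noisy-OR, P(high score | causes) = 1 − (1−0.062)·∏(1−qᵢ) over the active causes.
Sum P(high score|·) weighted by the priors over both values of strong preparation:
  P(high score | easy paper) = 0.5779·0.74 + 0.864928·0.26
        = 0.427646 + 0.224881 = 0.652527
The terms with strong preparation present sum to 0.224881, so
  P(strong preparation | high score, easy paper) = 0.224881 / 0.652527 ≈ 0.345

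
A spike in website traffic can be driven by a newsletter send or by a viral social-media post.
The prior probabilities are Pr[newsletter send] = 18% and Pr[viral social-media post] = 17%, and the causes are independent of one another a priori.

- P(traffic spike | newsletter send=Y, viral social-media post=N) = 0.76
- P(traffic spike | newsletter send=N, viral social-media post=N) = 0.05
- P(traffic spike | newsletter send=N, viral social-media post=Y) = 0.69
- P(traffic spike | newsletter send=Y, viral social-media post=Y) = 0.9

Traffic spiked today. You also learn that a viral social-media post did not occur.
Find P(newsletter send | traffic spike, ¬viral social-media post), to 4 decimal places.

By total probability over both values of newsletter send:
  P(traffic spike | ¬viral social-media post) = 0.05×0.82 + 0.76×0.18
        = 0.041000 + 0.136800 = 0.177800
Configurations with newsletter send contribute 0.136800, so
  P(newsletter send | traffic spike, ¬viral social-media post) = 0.136800 / 0.177800 ≈ 0.7694

P(newsletter send | traffic spike, ¬viral social-media post) ≈ 0.7694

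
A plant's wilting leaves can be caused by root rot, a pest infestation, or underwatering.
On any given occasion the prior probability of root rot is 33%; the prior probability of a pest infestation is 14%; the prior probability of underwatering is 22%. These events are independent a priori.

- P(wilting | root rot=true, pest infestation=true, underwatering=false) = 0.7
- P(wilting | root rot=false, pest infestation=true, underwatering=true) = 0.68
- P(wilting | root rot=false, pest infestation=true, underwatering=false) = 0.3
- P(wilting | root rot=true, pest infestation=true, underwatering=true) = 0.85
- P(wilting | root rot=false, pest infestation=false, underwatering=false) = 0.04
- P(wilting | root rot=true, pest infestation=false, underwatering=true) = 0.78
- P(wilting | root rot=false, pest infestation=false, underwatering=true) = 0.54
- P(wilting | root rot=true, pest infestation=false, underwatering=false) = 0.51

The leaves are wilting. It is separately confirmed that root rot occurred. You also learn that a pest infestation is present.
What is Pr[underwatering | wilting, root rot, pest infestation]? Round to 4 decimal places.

Pr[underwatering | wilting, root rot, pest infestation] ≈ 0.2551

Weight on underwatering=true, given the evidence: 0.85*0.22 = 0.187000
The normalizing constant is 0.7*0.78 + 0.85*0.22 = 0.733000
P(underwatering | wilting, root rot, pest infestation) = 0.187000/0.733000 ≈ 0.2551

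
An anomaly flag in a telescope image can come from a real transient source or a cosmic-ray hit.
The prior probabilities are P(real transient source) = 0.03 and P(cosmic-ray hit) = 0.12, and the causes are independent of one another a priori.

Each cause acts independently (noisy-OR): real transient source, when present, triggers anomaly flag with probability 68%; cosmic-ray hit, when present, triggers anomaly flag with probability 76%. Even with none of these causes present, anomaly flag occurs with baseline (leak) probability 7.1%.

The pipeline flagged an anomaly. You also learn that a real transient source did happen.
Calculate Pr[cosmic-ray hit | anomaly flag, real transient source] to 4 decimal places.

Pr[cosmic-ray hit | anomaly flag, real transient source] ≈ 0.1527

Under noisy-OR, P(anomaly flag | causes) = 1 − (1−0.071)·∏(1−qᵢ) over the active causes.
Weight on cosmic-ray hit=true, given the evidence: 0.928653*0.12 = 0.111438
The normalizing constant is 0.70272*0.88 + 0.928653*0.12 = 0.729832
P(cosmic-ray hit | anomaly flag, real transient source) = 0.111438/0.729832 ≈ 0.1527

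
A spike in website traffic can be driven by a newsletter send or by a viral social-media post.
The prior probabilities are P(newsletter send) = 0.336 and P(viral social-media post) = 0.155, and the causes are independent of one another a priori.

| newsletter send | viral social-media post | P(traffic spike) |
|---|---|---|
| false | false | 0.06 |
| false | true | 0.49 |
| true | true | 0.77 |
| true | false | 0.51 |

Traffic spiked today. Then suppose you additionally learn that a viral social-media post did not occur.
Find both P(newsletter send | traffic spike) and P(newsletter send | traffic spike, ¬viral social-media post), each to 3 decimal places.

P(newsletter send | traffic spike) ≈ 0.687; P(newsletter send | traffic spike, ¬viral social-media post) ≈ 0.811

By total probability over the 4 (newsletter send, viral social-media post) configurations:
  P(traffic spike) = 0.06×0.664×0.845 + 0.49×0.664×0.155 + 0.51×0.336×0.845 + 0.77×0.336×0.155
        = 0.033665 + 0.050431 + 0.144799 + 0.040102 = 0.268997
The terms with newsletter send present sum to 0.184901, so
  P(newsletter send | traffic spike) = 0.184901 / 0.268997 ≈ 0.687

Now condition on the additional information:
P(traffic spike | ¬viral social-media post) = 0.06·0.664 + 0.51·0.336 = 0.039840 + 0.171360 = 0.211200
Restricting to configurations with newsletter send present: 0.51·0.336 = 0.171360.
Hence the posterior is 0.171360/0.211200 ≈ 0.811.
With viral social-media post excluded, newsletter send must carry more of the explanatory weight for the traffic spike.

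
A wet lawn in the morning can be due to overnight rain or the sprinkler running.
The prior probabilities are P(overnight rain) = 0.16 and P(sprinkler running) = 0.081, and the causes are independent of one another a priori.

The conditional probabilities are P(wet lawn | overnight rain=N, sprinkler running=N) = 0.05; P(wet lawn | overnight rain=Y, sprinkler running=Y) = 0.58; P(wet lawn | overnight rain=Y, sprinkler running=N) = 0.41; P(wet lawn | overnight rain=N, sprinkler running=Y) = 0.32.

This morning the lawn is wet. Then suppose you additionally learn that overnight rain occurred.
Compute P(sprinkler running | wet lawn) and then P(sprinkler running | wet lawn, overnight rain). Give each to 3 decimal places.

By total probability over the 4 (overnight rain, sprinkler running) configurations:
  P(wet lawn) = 0.05*0.84*0.919 + 0.32*0.84*0.081 + 0.41*0.16*0.919 + 0.58*0.16*0.081
        = 0.038598 + 0.021773 + 0.060286 + 0.007517 = 0.128174
Keeping only the sprinkler running-present terms gives 0.029290, so
  P(sprinkler running | wet lawn) = 0.029290 / 0.128174 ≈ 0.229

With the extra evidence:
P(wet lawn | overnight rain) = 0.41·0.919 + 0.58·0.081 = 0.376790 + 0.046980 = 0.423770
Restricting to configurations with sprinkler running present: 0.58·0.081 = 0.046980.
Hence the posterior is 0.046980/0.423770 ≈ 0.111.
Conditioning on overnight rain lowers the posterior on sprinkler running: the classic explaining-away effect in a common-effect structure.

P(sprinkler running | wet lawn) ≈ 0.229; P(sprinkler running | wet lawn, overnight rain) ≈ 0.111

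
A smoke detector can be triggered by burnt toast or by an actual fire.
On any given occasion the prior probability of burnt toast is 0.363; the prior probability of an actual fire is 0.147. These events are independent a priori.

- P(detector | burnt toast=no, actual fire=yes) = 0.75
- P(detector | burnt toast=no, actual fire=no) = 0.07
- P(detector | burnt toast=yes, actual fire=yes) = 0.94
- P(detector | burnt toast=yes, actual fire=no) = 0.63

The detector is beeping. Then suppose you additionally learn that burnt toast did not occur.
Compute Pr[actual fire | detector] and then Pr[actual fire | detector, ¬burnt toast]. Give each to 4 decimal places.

Enumerate the 4 (burnt toast, actual fire) configurations and weight by the priors:
  P(detector) = 0.07*0.637*0.853 + 0.75*0.637*0.147 + 0.63*0.363*0.853 + 0.94*0.363*0.147
        = 0.038035 + 0.070229 + 0.195073 + 0.050159 = 0.353496
Configurations with actual fire contribute 0.120388, so
  P(actual fire | detector) = 0.120388 / 0.353496 ≈ 0.3406

Now also conditioning on burnt toast≠true:
P(detector | ¬burnt toast) = 0.07*0.853 + 0.75*0.147 = 0.059710 + 0.110250 = 0.169960
The actual fire-present share is 0.75*0.147 = 0.110250.
P(actual fire | detector, ¬burnt toast) = 0.110250 / 0.169960 ≈ 0.6487
Ruling out burnt toast raises the posterior on actual fire — the flip side of explaining away.

Pr[actual fire | detector] ≈ 0.3406; Pr[actual fire | detector, ¬burnt toast] ≈ 0.6487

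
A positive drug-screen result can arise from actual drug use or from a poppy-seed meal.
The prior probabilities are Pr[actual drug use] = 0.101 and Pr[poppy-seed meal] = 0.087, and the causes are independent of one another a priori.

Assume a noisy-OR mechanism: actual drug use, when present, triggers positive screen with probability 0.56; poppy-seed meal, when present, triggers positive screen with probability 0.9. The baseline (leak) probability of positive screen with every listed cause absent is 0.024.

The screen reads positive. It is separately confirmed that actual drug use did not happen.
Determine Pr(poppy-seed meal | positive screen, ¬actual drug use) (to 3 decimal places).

Pr(poppy-seed meal | positive screen, ¬actual drug use) ≈ 0.782

Under noisy-OR, P(positive screen | causes) = 1 − (1−0.024)·∏(1−qᵢ) over the active causes.
P(positive screen | ¬actual drug use) = 0.024*0.913 + 0.9024*0.087 = 0.021912 + 0.078509 = 0.100421
Of this, 0.078509 comes from 0.9024*0.087 (the poppy-seed meal=true cases).
P(poppy-seed meal | positive screen, ¬actual drug use) = 0.078509 / 0.100421 ≈ 0.782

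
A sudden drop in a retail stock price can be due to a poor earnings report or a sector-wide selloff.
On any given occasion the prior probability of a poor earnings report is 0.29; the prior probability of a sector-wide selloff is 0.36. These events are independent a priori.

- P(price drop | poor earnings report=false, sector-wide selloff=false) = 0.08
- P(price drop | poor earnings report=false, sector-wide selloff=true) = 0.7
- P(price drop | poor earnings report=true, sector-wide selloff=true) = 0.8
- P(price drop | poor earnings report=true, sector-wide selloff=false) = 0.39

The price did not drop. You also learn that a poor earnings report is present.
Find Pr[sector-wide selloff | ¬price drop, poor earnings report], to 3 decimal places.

P(¬price drop | poor earnings report) = 0.61*0.64 + 0.2*0.36 = 0.390400 + 0.072000 = 0.462400
Of this, 0.072000 comes from 0.2*0.36 (the sector-wide selloff=true cases).
P(sector-wide selloff | ¬price drop, poor earnings report) = 0.072000 / 0.462400 ≈ 0.156

Pr[sector-wide selloff | ¬price drop, poor earnings report] ≈ 0.156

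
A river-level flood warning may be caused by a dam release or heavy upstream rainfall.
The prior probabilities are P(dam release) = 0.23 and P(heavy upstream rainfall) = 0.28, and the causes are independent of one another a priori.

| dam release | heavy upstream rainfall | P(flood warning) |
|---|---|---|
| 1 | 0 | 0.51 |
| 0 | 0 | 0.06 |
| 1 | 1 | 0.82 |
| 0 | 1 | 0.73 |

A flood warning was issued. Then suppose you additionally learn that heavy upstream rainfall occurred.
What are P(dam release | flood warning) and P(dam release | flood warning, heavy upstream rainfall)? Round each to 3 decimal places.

P(dam release | flood warning) ≈ 0.419; P(dam release | flood warning, heavy upstream rainfall) ≈ 0.251

For the numerator, keep only dam release=true terms: 0.084456 + 0.052808 = 0.137264
Normalizer over all consistent configurations: 0.06*0.77*0.72 + 0.73*0.77*0.28 + 0.51*0.23*0.72 + 0.82*0.23*0.28 = 0.327916
Posterior = 0.137264 / 0.327916 ≈ 0.419

With the extra evidence:
P(flood warning | heavy upstream rainfall) = 0.73·0.77 + 0.82·0.23 = 0.562100 + 0.188600 = 0.750700
The dam release-present share is 0.82·0.23 = 0.188600.
So P(dam release | flood warning, heavy upstream rainfall) = 0.188600/0.750700 ≈ 0.251.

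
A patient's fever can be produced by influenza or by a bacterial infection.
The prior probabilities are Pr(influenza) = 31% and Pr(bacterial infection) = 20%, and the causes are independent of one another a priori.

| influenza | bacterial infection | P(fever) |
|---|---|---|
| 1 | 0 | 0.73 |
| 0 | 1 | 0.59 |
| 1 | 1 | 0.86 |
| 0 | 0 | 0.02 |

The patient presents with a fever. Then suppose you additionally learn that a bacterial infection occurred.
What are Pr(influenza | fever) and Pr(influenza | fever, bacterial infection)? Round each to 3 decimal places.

Pr(influenza | fever) ≈ 0.717; Pr(influenza | fever, bacterial infection) ≈ 0.396

P(fever) = 0.02*0.69*0.8 + 0.59*0.69*0.2 + 0.73*0.31*0.8 + 0.86*0.31*0.2 = 0.011040 + 0.081420 + 0.181040 + 0.053320 = 0.326820
Restricting to configurations with influenza present: 0.181040 + 0.053320 = 0.234360.
P(influenza | fever) = 0.234360 / 0.326820 ≈ 0.717

Now also conditioning on bacterial infection=true:
P(fever | bacterial infection) = 0.59×0.69 + 0.86×0.31 = 0.407100 + 0.266600 = 0.673700
Restricting to configurations with influenza present: 0.86×0.31 = 0.266600.
So P(influenza | fever, bacterial infection) = 0.266600/0.673700 ≈ 0.396.
— bacterial infection explains away the evidence for influenza.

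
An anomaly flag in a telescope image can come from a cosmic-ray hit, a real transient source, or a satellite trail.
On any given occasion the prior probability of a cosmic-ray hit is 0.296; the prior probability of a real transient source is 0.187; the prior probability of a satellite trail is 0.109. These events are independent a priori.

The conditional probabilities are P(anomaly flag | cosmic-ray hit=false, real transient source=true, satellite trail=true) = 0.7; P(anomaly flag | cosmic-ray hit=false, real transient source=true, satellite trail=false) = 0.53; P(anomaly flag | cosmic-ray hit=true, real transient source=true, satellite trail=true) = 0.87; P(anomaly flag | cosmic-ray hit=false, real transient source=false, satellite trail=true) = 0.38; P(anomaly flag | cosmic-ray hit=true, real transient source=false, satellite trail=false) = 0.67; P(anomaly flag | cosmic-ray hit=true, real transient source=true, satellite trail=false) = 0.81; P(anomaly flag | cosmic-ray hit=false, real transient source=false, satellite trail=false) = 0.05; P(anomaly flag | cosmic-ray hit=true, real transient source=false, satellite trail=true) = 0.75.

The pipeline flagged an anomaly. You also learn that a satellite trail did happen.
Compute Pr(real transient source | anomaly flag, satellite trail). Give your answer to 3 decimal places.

Sum P(anomaly flag|·) weighted by the priors over the 4 (cosmic-ray hit, real transient source) configurations:
  P(anomaly flag | satellite trail) = 0.38*0.704*0.813 + 0.7*0.704*0.187 + 0.75*0.296*0.813 + 0.87*0.296*0.187
        = 0.217494 + 0.092154 + 0.180486 + 0.048156 = 0.538290
Configurations with real transient source contribute 0.140310, so
  P(real transient source | anomaly flag, satellite trail) = 0.140310 / 0.538290 ≈ 0.261

Pr(real transient source | anomaly flag, satellite trail) ≈ 0.261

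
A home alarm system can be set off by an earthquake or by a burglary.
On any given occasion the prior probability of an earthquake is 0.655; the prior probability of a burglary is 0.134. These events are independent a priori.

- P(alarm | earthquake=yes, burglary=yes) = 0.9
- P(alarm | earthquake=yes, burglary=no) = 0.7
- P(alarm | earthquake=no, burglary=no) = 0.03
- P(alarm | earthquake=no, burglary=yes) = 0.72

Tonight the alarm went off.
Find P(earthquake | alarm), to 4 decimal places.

P(earthquake | alarm) ≈ 0.9185

By total probability over the 4 (earthquake, burglary) configurations:
  P(alarm) = 0.03×0.345×0.866 + 0.72×0.345×0.134 + 0.7×0.655×0.866 + 0.9×0.655×0.134
        = 0.008963 + 0.033286 + 0.397061 + 0.078993 = 0.518303
The terms with earthquake present sum to 0.476054, so
  P(earthquake | alarm) = 0.476054 / 0.518303 ≈ 0.9185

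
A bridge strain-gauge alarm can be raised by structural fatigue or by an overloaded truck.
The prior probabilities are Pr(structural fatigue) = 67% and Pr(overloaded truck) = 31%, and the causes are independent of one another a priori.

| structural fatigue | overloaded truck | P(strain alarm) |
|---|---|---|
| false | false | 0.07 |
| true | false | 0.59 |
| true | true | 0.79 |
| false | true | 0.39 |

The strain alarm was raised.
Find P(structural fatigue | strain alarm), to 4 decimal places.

P(structural fatigue | strain alarm) ≈ 0.8867

By total probability over the 4 (structural fatigue, overloaded truck) configurations:
  P(strain alarm) = 0.07×0.33×0.69 + 0.39×0.33×0.31 + 0.59×0.67×0.69 + 0.79×0.67×0.31
        = 0.015939 + 0.039897 + 0.272757 + 0.164083 = 0.492676
Keeping only the structural fatigue-present terms gives 0.436840, so
  P(structural fatigue | strain alarm) = 0.436840 / 0.492676 ≈ 0.8867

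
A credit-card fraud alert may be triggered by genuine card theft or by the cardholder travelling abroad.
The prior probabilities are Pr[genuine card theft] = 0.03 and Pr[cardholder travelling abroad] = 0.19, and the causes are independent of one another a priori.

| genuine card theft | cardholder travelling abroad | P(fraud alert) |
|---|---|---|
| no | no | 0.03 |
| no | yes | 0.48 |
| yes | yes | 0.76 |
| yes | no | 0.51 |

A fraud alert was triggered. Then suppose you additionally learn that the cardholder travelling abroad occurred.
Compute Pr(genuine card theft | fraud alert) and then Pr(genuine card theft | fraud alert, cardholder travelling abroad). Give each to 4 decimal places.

Pr(genuine card theft | fraud alert) ≈ 0.1299; Pr(genuine card theft | fraud alert, cardholder travelling abroad) ≈ 0.0467

Sum P(fraud alert|·) weighted by the priors over the 4 (genuine card theft, cardholder travelling abroad) configurations:
  P(fraud alert) = 0.03*0.97*0.81 + 0.48*0.97*0.19 + 0.51*0.03*0.81 + 0.76*0.03*0.19
        = 0.023571 + 0.088464 + 0.012393 + 0.004332 = 0.128760
The terms with genuine card theft present sum to 0.016725, so
  P(genuine card theft | fraud alert) = 0.016725 / 0.128760 ≈ 0.1299

With the extra evidence:
For the numerator, keep only genuine card theft=true terms: 0.76*0.03 = 0.022800
The normalizing constant is 0.48*0.97 + 0.76*0.03 = 0.488400
P(genuine card theft | fraud alert, cardholder travelling abroad) = 0.022800/0.488400 ≈ 0.0467
This is intercausal reasoning (explaining away): once cardholder travelling abroad accounts for the fraud alert, genuine card theft becomes less likely.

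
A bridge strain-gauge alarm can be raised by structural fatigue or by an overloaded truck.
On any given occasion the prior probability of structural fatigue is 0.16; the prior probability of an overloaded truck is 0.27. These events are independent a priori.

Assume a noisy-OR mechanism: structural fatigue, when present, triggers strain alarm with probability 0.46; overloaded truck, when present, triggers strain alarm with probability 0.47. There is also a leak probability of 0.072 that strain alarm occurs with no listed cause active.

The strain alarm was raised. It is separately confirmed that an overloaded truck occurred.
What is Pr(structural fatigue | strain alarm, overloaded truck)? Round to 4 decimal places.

Under noisy-OR, P(strain alarm | causes) = 1 − (1−0.072)·∏(1−qᵢ) over the active causes.
Sum P(strain alarm|·) weighted by the priors over both values of structural fatigue:
  P(strain alarm | overloaded truck) = 0.50816×0.84 + 0.734406×0.16
        = 0.426854 + 0.117505 = 0.544359
The terms with structural fatigue present sum to 0.117505, so
  P(structural fatigue | strain alarm, overloaded truck) = 0.117505 / 0.544359 ≈ 0.2159

Pr(structural fatigue | strain alarm, overloaded truck) ≈ 0.2159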